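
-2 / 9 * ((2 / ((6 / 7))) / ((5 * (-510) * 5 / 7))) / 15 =49 / 2581875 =0.00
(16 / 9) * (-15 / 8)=-10 / 3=-3.33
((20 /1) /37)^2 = 400 /1369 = 0.29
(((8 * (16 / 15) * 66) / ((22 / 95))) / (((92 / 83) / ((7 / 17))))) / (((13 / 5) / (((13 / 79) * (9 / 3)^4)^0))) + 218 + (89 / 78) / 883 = 15228256331 / 26929734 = 565.48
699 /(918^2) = 0.00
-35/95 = -7/19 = -0.37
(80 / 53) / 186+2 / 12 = 1723 / 9858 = 0.17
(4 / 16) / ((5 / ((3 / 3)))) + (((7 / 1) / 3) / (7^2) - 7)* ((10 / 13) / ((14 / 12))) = -57763 / 12740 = -4.53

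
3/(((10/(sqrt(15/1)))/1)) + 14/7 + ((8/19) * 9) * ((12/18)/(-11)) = 3 * sqrt(15)/10 + 370/209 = 2.93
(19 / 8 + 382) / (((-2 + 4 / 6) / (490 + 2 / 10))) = -4522095 / 32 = -141315.47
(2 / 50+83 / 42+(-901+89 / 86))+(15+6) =-19797122 / 22575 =-876.95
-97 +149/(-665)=-64654/665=-97.22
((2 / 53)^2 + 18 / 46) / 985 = 25373 / 63637895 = 0.00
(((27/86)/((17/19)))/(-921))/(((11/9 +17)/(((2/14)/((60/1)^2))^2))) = -0.00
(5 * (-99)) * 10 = -4950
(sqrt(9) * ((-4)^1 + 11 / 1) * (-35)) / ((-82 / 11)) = 8085 / 82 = 98.60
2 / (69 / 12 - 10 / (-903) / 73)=527352 / 1516177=0.35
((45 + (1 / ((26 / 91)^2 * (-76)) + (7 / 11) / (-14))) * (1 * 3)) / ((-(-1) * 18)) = 149789 / 20064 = 7.47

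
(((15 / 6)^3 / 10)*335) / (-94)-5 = -10.57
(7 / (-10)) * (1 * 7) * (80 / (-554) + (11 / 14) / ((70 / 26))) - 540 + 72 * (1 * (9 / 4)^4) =289090237 / 221600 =1304.56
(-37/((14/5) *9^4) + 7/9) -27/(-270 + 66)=2836081/3123036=0.91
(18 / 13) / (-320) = -9 / 2080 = -0.00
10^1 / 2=5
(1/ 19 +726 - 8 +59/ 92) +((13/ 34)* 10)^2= 370449353/ 505172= 733.31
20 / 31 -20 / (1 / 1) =-600 / 31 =-19.35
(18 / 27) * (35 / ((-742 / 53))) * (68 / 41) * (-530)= 1465.04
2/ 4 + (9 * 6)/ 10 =59/ 10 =5.90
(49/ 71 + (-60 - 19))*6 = -33360/ 71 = -469.86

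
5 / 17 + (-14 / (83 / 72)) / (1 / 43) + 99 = -596744 / 1411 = -422.92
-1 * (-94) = 94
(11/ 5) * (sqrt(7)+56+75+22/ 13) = 11 * sqrt(7)/ 5+3795/ 13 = 297.74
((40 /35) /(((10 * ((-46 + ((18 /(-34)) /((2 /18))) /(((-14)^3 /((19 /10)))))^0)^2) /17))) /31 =68 /1085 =0.06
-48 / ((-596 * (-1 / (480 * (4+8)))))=-69120 / 149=-463.89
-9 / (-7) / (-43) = -9 / 301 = -0.03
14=14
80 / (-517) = -80 / 517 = -0.15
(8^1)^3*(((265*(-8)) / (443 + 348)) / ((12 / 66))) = -5969920 / 791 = -7547.31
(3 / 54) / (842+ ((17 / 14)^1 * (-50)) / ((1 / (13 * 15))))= -7 / 1385658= -0.00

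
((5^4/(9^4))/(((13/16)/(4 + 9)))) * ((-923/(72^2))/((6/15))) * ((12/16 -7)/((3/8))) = 72109375/6377292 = 11.31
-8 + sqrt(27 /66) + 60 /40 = -13 /2 + 3 *sqrt(22) /22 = -5.86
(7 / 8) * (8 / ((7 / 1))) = 1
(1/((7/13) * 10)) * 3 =0.56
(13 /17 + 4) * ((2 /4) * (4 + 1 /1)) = 405 /34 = 11.91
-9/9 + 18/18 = 0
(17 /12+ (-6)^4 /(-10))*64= -123056 /15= -8203.73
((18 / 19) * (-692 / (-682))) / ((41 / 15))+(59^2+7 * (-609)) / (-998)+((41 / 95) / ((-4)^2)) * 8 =1790851569 / 1325538610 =1.35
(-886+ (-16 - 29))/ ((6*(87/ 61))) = -56791/ 522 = -108.80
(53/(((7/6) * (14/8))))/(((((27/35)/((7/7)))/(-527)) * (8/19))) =-2653445/63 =-42118.17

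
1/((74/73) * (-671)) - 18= -18.00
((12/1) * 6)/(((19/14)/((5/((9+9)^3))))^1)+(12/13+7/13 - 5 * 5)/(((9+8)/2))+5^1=45541/20007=2.28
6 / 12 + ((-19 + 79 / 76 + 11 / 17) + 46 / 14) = -13.53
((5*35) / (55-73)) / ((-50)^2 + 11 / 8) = -700 / 180099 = -0.00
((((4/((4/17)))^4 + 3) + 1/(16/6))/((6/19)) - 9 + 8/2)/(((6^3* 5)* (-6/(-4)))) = 2539093/15552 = 163.26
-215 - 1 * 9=-224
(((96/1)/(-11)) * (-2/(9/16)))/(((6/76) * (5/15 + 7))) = 19456/363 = 53.60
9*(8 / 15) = 24 / 5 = 4.80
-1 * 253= -253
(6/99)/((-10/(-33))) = 1/5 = 0.20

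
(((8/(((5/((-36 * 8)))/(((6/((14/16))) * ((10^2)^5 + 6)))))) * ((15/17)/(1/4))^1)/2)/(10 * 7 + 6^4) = -3317760001990656/81277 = -40820404320.91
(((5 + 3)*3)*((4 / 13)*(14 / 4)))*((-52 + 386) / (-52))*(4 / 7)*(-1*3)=48096 / 169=284.59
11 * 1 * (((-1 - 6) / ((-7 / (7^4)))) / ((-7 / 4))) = -15092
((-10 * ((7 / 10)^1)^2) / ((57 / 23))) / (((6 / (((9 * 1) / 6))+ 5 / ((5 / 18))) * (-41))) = 1127 / 514140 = 0.00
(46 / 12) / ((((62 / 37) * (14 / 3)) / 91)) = 11063 / 248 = 44.61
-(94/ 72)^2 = -2209/ 1296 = -1.70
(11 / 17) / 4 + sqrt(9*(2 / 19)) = 11 / 68 + 3*sqrt(38) / 19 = 1.14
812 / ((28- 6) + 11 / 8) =6496 / 187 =34.74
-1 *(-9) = 9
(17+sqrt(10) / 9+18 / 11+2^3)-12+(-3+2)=sqrt(10) / 9+150 / 11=13.99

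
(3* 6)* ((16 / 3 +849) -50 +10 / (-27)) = 43414 / 3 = 14471.33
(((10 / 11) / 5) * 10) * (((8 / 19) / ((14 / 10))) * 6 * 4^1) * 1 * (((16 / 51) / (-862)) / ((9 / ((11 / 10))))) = -0.00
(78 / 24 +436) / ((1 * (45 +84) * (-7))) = -251 / 516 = -0.49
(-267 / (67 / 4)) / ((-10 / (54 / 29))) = 2.97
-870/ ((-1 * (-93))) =-290/ 31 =-9.35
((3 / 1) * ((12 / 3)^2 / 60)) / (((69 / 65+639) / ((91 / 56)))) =169 / 83208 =0.00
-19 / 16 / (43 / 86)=-19 / 8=-2.38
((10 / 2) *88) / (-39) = -440 / 39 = -11.28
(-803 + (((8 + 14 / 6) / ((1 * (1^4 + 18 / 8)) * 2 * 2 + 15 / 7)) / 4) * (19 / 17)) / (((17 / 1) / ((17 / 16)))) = -17359949 / 345984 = -50.18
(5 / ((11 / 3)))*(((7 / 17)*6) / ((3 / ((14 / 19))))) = 2940 / 3553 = 0.83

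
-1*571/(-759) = 571/759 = 0.75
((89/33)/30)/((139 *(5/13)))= 0.00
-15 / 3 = -5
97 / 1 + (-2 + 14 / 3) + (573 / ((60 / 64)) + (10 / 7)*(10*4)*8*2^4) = 8025.15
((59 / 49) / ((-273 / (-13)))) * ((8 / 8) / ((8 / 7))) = 59 / 1176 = 0.05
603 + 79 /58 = 35053 /58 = 604.36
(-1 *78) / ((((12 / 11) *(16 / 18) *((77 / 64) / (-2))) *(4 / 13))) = 3042 / 7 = 434.57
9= 9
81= 81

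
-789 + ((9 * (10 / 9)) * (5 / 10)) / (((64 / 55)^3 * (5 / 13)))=-204668741 / 262144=-780.75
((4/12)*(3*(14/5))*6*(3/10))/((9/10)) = 28/5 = 5.60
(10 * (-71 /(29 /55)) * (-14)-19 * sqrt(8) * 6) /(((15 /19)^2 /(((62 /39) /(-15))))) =-489449576 /152685 + 1701032 * sqrt(2) /43875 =-3150.79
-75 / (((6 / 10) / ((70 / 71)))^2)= -3062500 / 15123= -202.51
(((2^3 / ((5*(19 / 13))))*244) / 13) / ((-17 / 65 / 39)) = -989664 / 323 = -3063.98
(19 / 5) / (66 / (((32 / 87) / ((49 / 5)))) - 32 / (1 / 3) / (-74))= 11248 / 5208963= 0.00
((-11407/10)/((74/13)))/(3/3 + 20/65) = -113399/740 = -153.24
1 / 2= 0.50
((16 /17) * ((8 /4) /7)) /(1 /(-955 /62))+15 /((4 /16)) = 206060 /3689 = 55.86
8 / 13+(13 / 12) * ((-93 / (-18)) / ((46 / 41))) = 241295 / 43056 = 5.60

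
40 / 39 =1.03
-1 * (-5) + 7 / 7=6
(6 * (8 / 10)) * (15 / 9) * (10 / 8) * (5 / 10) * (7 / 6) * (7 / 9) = 245 / 54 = 4.54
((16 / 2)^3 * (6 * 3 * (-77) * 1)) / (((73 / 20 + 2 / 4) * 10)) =-1419264 / 83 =-17099.57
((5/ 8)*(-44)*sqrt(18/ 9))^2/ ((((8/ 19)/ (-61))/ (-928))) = 203346550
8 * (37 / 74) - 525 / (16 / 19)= -9911 / 16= -619.44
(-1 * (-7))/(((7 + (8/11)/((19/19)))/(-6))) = -462/85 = -5.44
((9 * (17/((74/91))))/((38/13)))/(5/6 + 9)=6.55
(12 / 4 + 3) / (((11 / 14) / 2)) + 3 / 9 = 515 / 33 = 15.61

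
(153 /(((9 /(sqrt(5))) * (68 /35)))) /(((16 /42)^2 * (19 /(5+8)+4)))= 200655 * sqrt(5) /18176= 24.69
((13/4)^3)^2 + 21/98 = 33793807/28672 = 1178.63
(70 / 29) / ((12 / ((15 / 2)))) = 175 / 116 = 1.51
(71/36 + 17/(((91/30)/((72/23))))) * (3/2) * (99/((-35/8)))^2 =38433589128/2563925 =14990.14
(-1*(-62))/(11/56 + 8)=7.56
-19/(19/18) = -18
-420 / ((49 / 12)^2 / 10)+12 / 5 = -427884 / 1715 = -249.50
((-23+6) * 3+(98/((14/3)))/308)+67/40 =-49.26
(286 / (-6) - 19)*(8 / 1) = -1600 / 3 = -533.33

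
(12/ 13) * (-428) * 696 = -3574656/ 13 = -274973.54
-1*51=-51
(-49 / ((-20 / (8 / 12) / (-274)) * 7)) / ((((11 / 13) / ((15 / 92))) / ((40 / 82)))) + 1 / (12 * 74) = -55343107 / 9211224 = -6.01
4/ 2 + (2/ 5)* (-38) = -13.20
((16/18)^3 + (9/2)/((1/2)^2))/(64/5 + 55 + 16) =68170/305451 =0.22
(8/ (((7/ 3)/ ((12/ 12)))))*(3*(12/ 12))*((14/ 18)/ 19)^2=56/ 3249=0.02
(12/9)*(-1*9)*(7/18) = -4.67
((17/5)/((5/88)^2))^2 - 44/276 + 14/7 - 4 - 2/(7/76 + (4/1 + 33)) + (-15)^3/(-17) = 57318983249616298/51666984375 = 1109392.85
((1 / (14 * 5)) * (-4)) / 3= -2 / 105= -0.02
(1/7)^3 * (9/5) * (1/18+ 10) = 0.05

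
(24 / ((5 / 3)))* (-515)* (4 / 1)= -29664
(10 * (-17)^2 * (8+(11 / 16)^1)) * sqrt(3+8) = 200855 * sqrt(11) / 8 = 83270.08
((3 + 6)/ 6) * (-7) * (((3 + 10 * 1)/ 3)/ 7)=-13/ 2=-6.50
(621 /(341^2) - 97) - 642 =-85931038 /116281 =-738.99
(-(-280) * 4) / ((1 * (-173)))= -6.47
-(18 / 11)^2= -324 / 121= -2.68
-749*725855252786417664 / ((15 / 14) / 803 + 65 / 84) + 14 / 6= -110013992984103401279105621 / 156855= -701373835606792268522.56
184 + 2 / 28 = 2577 / 14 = 184.07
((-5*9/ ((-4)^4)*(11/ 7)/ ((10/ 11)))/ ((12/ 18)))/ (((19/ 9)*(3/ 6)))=-29403/ 68096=-0.43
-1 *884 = -884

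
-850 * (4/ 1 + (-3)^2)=-11050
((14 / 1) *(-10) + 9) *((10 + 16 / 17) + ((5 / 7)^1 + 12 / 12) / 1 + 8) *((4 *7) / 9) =-1287992 / 153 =-8418.25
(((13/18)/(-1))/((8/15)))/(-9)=65/432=0.15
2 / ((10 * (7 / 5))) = 1 / 7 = 0.14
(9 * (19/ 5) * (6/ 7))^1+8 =1306/ 35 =37.31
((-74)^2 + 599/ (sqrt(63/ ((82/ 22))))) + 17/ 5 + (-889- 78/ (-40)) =599 *sqrt(3157)/ 231 + 91847/ 20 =4738.05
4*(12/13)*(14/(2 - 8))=-112/13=-8.62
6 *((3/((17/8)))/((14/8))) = 576/119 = 4.84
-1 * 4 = -4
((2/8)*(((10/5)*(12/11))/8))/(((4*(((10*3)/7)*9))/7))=49/15840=0.00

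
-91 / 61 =-1.49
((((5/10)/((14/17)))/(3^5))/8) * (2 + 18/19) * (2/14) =17/129276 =0.00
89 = 89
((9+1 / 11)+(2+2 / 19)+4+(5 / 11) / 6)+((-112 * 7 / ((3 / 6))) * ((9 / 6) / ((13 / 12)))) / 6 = -513623 / 1482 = -346.57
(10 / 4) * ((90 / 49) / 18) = 25 / 98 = 0.26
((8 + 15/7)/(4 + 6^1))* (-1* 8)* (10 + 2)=-3408/35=-97.37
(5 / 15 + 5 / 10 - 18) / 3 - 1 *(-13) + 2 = 167 / 18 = 9.28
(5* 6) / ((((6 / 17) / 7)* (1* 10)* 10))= 119 / 20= 5.95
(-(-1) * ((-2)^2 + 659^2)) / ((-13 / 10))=-4342850 / 13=-334065.38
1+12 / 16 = 7 / 4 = 1.75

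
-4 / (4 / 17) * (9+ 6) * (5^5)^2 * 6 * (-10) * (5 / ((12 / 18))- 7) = 74707031250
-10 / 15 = -2 / 3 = -0.67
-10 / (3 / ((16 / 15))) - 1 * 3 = -59 / 9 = -6.56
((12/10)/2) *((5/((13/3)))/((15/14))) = 42/65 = 0.65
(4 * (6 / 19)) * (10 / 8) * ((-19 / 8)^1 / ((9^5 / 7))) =-0.00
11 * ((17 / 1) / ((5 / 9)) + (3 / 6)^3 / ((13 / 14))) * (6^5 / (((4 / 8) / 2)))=683518176 / 65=10515664.25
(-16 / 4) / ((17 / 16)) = -64 / 17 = -3.76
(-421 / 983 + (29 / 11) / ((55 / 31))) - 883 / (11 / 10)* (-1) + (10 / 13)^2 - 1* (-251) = 106072567663 / 100506835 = 1055.38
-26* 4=-104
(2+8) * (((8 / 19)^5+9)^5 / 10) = 59484.41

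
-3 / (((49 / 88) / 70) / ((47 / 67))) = -124080 / 469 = -264.56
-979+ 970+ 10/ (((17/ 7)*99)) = -15077/ 1683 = -8.96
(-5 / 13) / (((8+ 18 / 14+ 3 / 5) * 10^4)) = -7 / 1799200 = -0.00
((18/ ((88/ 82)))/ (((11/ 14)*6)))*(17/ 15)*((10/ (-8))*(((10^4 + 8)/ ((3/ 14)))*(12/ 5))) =-341803224/ 605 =-564964.01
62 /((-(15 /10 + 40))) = -124 /83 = -1.49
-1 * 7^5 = -16807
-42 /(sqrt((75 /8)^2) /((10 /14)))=-16 /5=-3.20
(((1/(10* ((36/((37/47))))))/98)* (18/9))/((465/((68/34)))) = 37/192761100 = 0.00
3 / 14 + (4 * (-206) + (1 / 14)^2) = -161461 / 196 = -823.78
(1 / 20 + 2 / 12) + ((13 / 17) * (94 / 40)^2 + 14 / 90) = 281233 / 61200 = 4.60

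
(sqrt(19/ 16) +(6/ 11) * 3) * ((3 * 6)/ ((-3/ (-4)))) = 6 * sqrt(19) +432/ 11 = 65.43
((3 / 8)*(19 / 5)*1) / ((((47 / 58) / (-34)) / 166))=-2332383 / 235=-9925.03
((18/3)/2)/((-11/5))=-15/11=-1.36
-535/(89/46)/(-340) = 2461/3026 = 0.81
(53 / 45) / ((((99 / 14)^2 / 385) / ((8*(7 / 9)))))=4072096 / 72171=56.42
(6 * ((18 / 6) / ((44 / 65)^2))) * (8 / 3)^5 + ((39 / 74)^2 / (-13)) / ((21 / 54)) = 331675689449 / 62615322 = 5297.04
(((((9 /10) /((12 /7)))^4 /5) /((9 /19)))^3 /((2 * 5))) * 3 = 207628069549798233 /20971520000000000000000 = 0.00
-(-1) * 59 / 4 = 59 / 4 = 14.75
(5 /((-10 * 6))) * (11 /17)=-11 /204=-0.05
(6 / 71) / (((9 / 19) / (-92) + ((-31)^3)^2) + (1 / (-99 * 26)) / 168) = 1133836704 / 11907696939956959145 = 0.00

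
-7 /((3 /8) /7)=-392 /3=-130.67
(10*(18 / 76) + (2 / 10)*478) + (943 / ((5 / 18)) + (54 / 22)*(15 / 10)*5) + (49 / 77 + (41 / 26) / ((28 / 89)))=2675460729 / 760760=3516.83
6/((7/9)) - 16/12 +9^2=1835/21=87.38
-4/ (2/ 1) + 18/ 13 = -8/ 13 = -0.62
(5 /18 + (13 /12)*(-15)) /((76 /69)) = -14.50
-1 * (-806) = 806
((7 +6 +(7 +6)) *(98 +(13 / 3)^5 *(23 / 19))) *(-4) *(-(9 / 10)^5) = 5681275119 / 47500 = 119605.79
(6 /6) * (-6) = -6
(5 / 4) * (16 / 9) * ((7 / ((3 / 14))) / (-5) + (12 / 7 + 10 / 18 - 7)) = -14192 / 567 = -25.03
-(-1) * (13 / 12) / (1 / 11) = 143 / 12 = 11.92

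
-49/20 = -2.45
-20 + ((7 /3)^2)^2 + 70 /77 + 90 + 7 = 95828 /891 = 107.55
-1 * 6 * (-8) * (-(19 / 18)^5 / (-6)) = 2476099 / 236196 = 10.48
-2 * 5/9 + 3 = 17/9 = 1.89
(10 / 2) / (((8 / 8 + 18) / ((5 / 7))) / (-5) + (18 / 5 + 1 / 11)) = -1375 / 448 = -3.07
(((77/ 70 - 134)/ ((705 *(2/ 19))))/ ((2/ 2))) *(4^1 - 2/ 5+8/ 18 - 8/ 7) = -3846569/ 740250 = -5.20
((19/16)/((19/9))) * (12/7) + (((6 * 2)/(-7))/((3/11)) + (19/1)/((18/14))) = 2383/252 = 9.46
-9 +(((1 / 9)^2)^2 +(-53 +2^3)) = -354293 / 6561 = -54.00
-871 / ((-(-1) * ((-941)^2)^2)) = -871 / 784076601361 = -0.00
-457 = -457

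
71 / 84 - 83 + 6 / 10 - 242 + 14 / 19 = -2576087 / 7980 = -322.82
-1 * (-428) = 428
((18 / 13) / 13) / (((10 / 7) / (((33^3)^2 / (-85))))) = -81362482047 / 71825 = -1132787.78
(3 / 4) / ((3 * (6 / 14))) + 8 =103 / 12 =8.58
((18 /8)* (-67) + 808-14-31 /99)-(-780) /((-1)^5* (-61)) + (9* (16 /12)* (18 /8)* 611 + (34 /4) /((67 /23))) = 17155.64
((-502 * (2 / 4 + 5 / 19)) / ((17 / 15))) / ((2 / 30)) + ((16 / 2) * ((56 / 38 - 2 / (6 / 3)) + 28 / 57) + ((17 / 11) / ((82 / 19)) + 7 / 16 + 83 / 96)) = -23592646041 / 4661536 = -5061.13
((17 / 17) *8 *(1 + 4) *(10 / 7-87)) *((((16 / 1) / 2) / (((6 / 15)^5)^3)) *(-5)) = 457000732421875 / 3584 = 127511365073.07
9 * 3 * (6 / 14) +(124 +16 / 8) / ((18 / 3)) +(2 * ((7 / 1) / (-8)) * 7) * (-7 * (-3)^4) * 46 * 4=8946354 / 7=1278050.57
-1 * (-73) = 73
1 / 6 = 0.17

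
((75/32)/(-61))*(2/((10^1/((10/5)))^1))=-15/976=-0.02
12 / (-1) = -12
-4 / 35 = -0.11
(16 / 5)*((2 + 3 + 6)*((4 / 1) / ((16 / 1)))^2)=11 / 5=2.20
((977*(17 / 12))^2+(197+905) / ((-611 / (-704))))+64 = 168667123619 / 87984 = 1917020.41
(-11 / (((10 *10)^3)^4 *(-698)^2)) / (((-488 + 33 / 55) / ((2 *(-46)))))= -253 / 59365807400000000000000000000000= -0.00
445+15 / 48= 7125 / 16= 445.31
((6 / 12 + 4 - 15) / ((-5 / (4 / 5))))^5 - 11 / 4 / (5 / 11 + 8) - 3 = 36537060179 / 3632812500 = 10.06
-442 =-442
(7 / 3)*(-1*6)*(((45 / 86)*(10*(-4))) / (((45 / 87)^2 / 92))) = 4332832 / 43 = 100763.53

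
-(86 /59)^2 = -7396 /3481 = -2.12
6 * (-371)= -2226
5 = 5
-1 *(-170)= 170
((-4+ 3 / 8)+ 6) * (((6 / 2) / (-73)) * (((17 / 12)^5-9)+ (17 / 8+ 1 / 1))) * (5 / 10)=798589 / 96878592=0.01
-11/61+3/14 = 0.03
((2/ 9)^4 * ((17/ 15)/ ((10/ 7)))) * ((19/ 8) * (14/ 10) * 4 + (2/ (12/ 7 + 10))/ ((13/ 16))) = 0.03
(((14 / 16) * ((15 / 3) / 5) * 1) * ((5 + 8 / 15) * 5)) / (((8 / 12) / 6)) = 1743 / 8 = 217.88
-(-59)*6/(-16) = -177/8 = -22.12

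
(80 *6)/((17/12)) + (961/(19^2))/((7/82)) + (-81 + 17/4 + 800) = 187861003/171836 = 1093.26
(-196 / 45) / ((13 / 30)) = -392 / 39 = -10.05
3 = 3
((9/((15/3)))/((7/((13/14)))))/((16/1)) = 117/7840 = 0.01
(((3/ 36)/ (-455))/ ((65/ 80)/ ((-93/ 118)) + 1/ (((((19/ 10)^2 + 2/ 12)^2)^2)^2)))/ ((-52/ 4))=-168356918620927554961222142/ 12319106591685065096545926128005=-0.00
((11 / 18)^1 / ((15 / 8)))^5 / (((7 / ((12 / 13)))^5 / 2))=337748426752 / 1151514816750309375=0.00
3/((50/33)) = 99/50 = 1.98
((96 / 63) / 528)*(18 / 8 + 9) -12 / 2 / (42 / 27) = -589 / 154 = -3.82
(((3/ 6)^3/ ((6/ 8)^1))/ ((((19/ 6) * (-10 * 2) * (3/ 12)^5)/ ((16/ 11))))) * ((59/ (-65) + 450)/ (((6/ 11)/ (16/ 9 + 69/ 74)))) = -567940096/ 64935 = -8746.29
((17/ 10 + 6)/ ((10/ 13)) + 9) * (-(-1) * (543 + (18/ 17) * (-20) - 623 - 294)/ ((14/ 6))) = -19156377/ 5950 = -3219.56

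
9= 9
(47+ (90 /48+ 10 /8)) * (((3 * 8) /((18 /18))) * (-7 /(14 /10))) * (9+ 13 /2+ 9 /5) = -208119 /2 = -104059.50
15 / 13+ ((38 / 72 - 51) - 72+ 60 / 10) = -53969 / 468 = -115.32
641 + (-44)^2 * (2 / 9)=9641 / 9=1071.22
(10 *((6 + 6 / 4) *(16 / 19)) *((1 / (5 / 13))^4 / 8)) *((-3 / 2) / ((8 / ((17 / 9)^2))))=-8254129 / 34200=-241.35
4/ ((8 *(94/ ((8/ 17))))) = 2/ 799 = 0.00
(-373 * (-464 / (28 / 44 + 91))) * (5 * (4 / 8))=594935 / 126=4721.71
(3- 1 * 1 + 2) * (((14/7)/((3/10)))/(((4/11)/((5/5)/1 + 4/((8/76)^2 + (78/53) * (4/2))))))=1829575/10599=172.62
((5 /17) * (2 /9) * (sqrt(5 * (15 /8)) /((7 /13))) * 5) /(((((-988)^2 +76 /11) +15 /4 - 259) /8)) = 286000 * sqrt(6) /45988107039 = 0.00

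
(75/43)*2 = 150/43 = 3.49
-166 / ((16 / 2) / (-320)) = 6640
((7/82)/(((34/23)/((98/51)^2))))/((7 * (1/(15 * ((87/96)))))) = 8007335/19337568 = 0.41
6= 6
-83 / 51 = -1.63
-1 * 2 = -2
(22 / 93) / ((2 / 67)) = 737 / 93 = 7.92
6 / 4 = 3 / 2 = 1.50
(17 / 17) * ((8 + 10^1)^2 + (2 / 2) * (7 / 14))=649 / 2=324.50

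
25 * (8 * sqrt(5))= 447.21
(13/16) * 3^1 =2.44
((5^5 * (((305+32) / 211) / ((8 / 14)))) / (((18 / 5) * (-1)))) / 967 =-2.51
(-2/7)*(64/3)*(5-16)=1408/21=67.05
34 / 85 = 2 / 5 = 0.40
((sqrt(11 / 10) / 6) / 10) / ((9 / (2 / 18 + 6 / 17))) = 71 *sqrt(110) / 826200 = 0.00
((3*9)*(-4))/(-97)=108/97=1.11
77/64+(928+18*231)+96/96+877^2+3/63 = 1040547985/1344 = 774217.25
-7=-7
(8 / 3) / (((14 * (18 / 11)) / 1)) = 22 / 189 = 0.12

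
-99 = -99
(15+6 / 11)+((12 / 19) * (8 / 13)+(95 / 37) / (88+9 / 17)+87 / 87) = 513290961 / 30259229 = 16.96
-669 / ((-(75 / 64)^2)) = 913408 / 1875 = 487.15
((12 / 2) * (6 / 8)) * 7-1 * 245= -427 / 2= -213.50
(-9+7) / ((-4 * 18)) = 1 / 36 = 0.03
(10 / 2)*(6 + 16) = 110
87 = 87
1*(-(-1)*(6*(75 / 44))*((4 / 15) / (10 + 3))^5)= 512 / 13784252625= 0.00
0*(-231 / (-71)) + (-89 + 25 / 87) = -7718 / 87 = -88.71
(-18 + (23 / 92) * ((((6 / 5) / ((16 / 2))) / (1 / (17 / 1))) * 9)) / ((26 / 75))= -35.37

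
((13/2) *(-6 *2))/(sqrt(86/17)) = -39 *sqrt(1462)/43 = -34.68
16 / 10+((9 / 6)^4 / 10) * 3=499 / 160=3.12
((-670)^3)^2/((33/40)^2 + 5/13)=1881534349115200000000/22157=84918280864521370.22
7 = 7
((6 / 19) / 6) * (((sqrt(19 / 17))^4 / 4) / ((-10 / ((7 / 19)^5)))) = -16807 / 1506510760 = -0.00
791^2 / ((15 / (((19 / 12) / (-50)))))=-11887939 / 9000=-1320.88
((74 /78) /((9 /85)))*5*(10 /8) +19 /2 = 91963 /1404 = 65.50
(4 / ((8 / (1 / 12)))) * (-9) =-3 / 8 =-0.38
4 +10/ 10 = 5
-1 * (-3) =3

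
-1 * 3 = -3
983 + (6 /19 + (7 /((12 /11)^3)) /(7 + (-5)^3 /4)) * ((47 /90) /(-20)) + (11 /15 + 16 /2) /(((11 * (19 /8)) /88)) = 1450909093873 /1433116800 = 1012.42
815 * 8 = 6520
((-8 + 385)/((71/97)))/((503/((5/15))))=36569/107139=0.34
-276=-276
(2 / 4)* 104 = 52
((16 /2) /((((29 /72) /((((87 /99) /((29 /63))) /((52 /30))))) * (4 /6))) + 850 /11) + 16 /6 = 1402766 /12441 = 112.75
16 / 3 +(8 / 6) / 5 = 28 / 5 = 5.60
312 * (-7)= -2184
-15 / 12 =-5 / 4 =-1.25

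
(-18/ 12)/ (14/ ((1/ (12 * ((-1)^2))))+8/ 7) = -21/ 2368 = -0.01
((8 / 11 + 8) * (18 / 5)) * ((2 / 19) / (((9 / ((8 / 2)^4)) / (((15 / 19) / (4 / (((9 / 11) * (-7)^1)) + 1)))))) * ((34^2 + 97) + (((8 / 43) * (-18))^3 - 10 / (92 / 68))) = 41044218315964416 / 137970643789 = 297485.15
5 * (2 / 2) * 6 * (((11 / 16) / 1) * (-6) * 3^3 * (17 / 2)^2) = -3862485 / 16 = -241405.31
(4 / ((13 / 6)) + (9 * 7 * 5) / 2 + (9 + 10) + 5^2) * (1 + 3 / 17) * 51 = 12200.77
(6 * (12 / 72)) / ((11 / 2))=2 / 11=0.18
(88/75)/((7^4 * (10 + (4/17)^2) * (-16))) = -3179/1046595900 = -0.00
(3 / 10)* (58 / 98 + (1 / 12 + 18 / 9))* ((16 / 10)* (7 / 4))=1573 / 700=2.25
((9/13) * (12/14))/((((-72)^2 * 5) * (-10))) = -1/436800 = -0.00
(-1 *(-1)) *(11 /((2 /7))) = 77 /2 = 38.50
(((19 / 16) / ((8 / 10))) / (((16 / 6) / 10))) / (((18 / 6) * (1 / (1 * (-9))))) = -4275 / 256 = -16.70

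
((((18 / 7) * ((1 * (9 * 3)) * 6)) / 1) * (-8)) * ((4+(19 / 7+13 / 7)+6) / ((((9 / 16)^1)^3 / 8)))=-106954752 / 49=-2182750.04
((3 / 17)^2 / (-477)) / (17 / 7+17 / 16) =-112 / 5988947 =-0.00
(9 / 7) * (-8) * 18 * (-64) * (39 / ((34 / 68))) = 6469632 / 7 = 924233.14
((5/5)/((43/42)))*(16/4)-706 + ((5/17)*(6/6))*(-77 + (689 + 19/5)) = -380833/731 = -520.98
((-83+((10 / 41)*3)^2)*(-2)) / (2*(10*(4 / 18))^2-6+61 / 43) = 965647818 / 31002683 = 31.15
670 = 670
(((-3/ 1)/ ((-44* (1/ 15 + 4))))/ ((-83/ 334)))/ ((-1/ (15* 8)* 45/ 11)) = 10020/ 5063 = 1.98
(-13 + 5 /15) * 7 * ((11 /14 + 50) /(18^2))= -1501 /108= -13.90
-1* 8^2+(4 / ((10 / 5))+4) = -58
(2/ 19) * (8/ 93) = 16/ 1767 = 0.01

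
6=6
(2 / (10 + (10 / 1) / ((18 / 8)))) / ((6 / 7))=21 / 130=0.16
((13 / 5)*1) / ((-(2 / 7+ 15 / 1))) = -91 / 535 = -0.17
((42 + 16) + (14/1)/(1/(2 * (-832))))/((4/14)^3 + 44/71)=-31439723/870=-36137.61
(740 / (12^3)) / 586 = 185 / 253152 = 0.00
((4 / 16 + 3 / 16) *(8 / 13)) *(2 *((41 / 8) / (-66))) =-287 / 6864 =-0.04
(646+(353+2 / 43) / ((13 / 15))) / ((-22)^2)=2.18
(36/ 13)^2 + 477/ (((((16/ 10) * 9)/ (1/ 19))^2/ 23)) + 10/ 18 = 98052737/ 11713728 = 8.37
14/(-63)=-2/9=-0.22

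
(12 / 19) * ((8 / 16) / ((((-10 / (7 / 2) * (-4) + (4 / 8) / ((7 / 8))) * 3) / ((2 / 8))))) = 1 / 456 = 0.00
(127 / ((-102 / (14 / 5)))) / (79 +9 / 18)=-0.04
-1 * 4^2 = -16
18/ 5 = 3.60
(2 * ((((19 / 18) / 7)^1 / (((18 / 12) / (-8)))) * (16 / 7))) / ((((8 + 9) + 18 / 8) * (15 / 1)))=-19456 / 1528065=-0.01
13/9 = 1.44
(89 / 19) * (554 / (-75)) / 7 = -49306 / 9975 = -4.94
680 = 680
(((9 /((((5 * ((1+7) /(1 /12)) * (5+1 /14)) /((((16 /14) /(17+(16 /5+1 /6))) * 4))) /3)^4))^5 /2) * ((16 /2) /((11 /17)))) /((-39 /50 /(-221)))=4361582100431663133561874022400 /6128918755168710032416790503256488552335334958124357084778125305512982247242327279633511819611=0.00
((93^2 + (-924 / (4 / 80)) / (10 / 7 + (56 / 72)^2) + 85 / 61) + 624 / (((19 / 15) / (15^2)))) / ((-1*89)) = -147536864878 / 118933103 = -1240.50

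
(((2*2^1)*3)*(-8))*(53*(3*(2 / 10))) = -15264 / 5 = -3052.80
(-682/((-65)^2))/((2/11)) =-3751/4225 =-0.89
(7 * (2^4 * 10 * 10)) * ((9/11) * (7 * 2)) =1411200/11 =128290.91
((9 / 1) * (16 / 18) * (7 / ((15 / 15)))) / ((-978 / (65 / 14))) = -130 / 489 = -0.27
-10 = -10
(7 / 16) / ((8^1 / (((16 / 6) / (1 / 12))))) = 7 / 4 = 1.75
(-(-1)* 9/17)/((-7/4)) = -36/119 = -0.30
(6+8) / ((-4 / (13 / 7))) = -13 / 2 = -6.50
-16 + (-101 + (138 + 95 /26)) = 641 /26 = 24.65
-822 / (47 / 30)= -24660 / 47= -524.68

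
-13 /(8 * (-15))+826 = 99133 /120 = 826.11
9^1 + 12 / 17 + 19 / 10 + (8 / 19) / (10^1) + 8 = 63463 / 3230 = 19.65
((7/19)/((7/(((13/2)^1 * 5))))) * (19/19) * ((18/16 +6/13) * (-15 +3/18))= -24475/608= -40.25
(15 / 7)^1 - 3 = -6 / 7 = -0.86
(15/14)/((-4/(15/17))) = -225/952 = -0.24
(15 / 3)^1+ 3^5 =248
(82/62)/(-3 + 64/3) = 123/1705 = 0.07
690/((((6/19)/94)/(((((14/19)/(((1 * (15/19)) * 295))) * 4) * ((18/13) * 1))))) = 13802208/3835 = 3599.01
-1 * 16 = -16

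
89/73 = 1.22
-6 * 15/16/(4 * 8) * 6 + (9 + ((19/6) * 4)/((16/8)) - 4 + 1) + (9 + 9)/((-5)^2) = 115187/9600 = 12.00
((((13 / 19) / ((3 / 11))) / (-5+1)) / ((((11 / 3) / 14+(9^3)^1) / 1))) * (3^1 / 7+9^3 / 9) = -2145 / 30629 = -0.07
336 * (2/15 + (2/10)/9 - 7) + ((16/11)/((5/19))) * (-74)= -446944/165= -2708.75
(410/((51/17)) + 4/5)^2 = 4251844/225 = 18897.08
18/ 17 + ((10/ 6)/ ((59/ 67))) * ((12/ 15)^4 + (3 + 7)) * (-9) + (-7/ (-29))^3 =-538911264403/ 3057770875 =-176.24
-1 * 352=-352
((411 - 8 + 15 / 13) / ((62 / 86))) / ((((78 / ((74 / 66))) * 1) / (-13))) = -4179557 / 39897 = -104.76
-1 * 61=-61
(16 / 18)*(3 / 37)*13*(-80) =-8320 / 111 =-74.95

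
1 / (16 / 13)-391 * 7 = -43779 / 16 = -2736.19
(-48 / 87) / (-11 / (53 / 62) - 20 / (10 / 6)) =424 / 19111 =0.02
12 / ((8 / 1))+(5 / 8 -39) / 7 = -3.98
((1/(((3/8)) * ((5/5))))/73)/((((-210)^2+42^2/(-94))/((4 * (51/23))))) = 0.00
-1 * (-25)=25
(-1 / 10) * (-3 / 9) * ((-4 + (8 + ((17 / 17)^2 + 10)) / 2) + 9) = 0.48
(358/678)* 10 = 1790/339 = 5.28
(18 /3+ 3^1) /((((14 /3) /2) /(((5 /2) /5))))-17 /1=-211 /14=-15.07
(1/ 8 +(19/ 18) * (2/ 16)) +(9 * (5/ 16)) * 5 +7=1535/ 72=21.32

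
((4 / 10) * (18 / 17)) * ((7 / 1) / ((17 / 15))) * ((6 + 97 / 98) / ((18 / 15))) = 15.24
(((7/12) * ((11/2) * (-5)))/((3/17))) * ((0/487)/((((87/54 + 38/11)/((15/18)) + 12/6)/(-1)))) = 0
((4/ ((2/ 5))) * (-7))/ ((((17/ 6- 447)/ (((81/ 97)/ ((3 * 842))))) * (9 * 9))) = 14/ 21766121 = 0.00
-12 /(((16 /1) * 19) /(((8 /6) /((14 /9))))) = -9 /266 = -0.03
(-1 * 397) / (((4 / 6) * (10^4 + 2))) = -397 / 6668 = -0.06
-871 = -871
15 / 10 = 3 / 2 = 1.50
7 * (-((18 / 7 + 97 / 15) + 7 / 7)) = -1054 / 15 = -70.27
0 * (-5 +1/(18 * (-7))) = 0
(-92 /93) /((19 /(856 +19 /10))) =-394634 /8835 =-44.67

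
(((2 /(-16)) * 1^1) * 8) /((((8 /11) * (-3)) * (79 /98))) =539 /948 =0.57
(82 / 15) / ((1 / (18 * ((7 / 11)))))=3444 / 55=62.62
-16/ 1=-16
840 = 840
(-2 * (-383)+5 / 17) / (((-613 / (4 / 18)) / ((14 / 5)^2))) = -5106584 / 2344725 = -2.18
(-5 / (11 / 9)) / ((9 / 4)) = -20 / 11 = -1.82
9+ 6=15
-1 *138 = -138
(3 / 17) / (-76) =-0.00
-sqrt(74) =-8.60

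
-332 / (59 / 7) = -2324 / 59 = -39.39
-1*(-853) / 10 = 853 / 10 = 85.30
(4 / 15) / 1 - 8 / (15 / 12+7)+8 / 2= 544 / 165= 3.30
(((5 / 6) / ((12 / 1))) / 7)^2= 25 / 254016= 0.00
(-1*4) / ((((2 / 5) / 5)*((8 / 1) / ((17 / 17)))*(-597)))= 25 / 2388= 0.01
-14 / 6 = -7 / 3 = -2.33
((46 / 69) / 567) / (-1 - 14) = -2 / 25515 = -0.00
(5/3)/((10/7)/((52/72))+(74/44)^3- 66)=-968968/34455495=-0.03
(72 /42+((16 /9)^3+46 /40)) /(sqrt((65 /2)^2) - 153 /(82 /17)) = 35496529 /3265920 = 10.87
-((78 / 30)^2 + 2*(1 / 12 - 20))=4961 / 150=33.07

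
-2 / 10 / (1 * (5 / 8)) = -8 / 25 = -0.32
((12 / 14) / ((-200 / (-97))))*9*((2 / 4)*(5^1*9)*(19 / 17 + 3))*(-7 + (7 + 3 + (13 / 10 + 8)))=2899233 / 680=4263.58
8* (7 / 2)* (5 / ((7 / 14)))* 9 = 2520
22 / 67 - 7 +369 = 24276 / 67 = 362.33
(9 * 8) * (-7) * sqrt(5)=-504 * sqrt(5)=-1126.98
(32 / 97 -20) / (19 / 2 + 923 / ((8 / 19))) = -0.01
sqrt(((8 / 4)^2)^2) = 4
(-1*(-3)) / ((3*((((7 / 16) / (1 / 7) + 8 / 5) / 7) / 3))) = 1680 / 373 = 4.50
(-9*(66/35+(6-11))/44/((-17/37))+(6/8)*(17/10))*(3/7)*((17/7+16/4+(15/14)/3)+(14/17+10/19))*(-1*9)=1159184601/331480688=3.50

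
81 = 81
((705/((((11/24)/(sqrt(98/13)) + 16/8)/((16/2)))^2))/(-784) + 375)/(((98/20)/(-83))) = -15034771849973250/2463433838089 - 2847367987200 *sqrt(26)/351919119727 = -6144.43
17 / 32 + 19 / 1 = 625 / 32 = 19.53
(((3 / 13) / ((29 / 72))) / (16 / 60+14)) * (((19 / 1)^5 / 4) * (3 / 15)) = 200564019 / 40339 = 4971.96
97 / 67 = 1.45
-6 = -6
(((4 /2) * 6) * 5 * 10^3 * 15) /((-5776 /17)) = -956250 /361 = -2648.89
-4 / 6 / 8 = -1 / 12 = -0.08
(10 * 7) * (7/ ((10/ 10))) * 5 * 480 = 1176000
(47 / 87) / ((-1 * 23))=-47 / 2001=-0.02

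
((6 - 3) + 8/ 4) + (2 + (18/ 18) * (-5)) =2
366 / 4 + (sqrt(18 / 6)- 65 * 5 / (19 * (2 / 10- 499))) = sqrt(3) + 2168722 / 23693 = 93.27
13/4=3.25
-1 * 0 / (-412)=0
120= 120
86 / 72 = 43 / 36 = 1.19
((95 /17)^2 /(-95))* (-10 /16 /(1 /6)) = 1425 /1156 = 1.23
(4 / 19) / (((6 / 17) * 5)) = 34 / 285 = 0.12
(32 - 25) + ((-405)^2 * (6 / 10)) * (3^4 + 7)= 8660527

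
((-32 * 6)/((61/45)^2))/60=-6480/3721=-1.74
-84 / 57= -1.47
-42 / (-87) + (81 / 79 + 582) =1336817 / 2291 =583.51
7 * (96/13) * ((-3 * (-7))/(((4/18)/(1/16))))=3969/13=305.31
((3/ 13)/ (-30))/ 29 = -0.00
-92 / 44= -23 / 11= -2.09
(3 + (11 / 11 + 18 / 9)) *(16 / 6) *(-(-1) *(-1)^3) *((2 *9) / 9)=-32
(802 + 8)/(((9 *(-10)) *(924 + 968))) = -9/1892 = -0.00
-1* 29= -29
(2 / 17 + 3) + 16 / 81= 4565 / 1377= 3.32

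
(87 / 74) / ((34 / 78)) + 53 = 70067 / 1258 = 55.70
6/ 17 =0.35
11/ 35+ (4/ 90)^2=4483/ 14175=0.32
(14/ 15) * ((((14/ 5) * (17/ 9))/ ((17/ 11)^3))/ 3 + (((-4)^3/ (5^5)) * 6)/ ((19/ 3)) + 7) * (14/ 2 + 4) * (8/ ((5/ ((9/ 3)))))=4257067053008/ 11582578125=367.54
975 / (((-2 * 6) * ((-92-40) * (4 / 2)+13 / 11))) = 3575 / 11564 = 0.31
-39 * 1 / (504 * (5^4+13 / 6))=-13 / 105364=-0.00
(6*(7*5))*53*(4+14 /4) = 83475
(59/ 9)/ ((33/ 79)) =4661/ 297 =15.69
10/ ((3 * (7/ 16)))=160/ 21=7.62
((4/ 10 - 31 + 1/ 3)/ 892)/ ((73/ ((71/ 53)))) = -16117/ 25883610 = -0.00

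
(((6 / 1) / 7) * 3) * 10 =25.71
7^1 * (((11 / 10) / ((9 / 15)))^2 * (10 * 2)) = 4235 / 9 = 470.56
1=1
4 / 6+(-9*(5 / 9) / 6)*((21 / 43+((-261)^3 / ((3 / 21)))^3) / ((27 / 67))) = 4628291439843801061220530604 / 1161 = 3986469801760379897692102.00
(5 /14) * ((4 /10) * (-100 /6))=-50 /21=-2.38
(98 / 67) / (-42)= -7 / 201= -0.03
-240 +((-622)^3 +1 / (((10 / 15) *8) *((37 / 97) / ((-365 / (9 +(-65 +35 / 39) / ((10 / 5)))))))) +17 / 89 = -11398375971237255 / 47366512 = -240642080.03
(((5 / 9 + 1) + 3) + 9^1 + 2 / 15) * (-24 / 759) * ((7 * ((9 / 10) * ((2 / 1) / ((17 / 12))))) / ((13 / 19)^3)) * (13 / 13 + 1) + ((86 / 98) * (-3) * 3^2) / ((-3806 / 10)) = -48012771111297 / 2002542266725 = -23.98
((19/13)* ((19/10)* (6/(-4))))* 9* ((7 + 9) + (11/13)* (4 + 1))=-2563461/3380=-758.42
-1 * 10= -10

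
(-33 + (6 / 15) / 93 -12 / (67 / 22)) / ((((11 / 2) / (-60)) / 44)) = 36823712 / 2077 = 17729.28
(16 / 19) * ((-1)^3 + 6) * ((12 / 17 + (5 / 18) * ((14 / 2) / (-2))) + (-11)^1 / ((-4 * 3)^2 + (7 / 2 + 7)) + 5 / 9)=30540 / 33269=0.92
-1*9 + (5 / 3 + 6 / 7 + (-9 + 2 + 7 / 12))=-12.89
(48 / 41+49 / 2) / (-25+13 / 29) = -1.05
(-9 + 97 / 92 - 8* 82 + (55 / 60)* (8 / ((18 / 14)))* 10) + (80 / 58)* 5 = -43222469 / 72036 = -600.01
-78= -78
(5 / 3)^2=25 / 9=2.78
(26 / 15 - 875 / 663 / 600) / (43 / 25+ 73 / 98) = 33743605 / 48046284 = 0.70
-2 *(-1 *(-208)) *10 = -4160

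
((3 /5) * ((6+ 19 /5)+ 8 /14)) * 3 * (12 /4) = 9801 /175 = 56.01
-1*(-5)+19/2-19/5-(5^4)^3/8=-1220702697/40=-30517567.42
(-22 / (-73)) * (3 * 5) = 330 / 73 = 4.52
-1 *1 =-1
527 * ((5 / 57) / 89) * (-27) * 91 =-2158065 / 1691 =-1276.21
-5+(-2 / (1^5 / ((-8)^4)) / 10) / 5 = -168.84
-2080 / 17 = -122.35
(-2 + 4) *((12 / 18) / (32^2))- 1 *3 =-2303 / 768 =-3.00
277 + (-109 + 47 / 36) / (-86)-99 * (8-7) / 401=345142565 / 1241496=278.01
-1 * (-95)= 95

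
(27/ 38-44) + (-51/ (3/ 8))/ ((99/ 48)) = -136973/ 1254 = -109.23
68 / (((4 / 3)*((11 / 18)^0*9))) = 17 / 3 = 5.67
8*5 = 40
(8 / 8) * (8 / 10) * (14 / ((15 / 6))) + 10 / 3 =586 / 75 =7.81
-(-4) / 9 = 0.44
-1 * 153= -153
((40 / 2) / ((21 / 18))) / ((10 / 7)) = 12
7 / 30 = 0.23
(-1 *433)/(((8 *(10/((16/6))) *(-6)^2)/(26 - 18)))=-433/135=-3.21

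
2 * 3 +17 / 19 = 131 / 19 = 6.89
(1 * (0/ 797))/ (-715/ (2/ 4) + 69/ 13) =0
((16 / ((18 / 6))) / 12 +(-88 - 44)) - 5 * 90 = -5234 / 9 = -581.56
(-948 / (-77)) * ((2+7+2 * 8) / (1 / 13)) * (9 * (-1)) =-2772900 / 77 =-36011.69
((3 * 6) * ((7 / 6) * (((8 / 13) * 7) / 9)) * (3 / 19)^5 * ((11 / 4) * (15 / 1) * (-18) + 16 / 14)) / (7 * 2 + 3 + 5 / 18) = -423712296 / 10010868257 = -0.04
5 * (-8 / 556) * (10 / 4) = -25 / 139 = -0.18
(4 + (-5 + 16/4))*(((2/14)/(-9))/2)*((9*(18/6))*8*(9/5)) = -9.26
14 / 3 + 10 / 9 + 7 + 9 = 196 / 9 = 21.78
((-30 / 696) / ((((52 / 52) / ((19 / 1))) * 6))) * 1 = -95 / 696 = -0.14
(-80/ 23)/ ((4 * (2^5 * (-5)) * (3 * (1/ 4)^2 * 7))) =0.00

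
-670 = -670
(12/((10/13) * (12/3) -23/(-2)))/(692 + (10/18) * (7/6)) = 16848/14175737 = 0.00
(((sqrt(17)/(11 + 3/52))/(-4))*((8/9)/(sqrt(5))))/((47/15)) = -104*sqrt(85)/81075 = -0.01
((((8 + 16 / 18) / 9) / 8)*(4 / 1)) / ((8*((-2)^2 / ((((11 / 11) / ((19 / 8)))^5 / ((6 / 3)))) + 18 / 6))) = 20480 / 201559347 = 0.00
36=36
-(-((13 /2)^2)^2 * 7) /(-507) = -1183 /48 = -24.65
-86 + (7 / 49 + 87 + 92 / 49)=148 / 49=3.02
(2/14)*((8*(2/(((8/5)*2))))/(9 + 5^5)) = 5/21938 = 0.00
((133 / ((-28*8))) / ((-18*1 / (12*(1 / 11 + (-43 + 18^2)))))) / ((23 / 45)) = 220305 / 1012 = 217.69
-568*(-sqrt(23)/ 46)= 284*sqrt(23)/ 23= 59.22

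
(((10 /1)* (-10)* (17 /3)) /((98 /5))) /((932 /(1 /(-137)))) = 2125 /9384774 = 0.00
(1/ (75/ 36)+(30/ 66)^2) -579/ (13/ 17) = -29748074/ 39325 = -756.47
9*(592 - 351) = 2169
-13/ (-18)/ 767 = 0.00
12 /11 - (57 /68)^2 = 19749 /50864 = 0.39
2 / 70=1 / 35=0.03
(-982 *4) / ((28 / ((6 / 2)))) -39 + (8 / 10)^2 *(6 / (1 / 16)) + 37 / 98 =-975197 / 2450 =-398.04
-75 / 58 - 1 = -133 / 58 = -2.29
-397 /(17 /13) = -5161 /17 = -303.59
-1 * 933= -933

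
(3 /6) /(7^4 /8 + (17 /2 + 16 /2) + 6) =4 /2581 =0.00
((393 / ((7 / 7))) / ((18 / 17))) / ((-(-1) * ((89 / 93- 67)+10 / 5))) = -69037 / 11912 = -5.80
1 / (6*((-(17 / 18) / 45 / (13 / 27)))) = -65 / 17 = -3.82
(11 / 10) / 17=11 / 170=0.06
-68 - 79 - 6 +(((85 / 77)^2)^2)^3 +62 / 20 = -63693975323061690696827329 / 434398885219635836479210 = -146.63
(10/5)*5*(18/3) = 60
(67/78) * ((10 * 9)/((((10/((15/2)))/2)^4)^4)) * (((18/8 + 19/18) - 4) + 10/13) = 168240934575/44302336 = 3797.56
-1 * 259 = -259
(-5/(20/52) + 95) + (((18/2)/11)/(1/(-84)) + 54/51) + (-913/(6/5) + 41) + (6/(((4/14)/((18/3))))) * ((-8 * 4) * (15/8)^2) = -16695923/1122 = -14880.50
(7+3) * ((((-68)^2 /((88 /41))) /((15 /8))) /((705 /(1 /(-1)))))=-379168 /23265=-16.30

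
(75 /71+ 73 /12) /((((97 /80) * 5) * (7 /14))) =48664 /20661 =2.36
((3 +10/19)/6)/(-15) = -67/1710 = -0.04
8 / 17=0.47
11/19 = 0.58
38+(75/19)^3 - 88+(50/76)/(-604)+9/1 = 169903423/8285672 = 20.51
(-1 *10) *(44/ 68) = -110/ 17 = -6.47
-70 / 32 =-35 / 16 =-2.19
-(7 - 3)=-4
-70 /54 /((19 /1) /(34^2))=-40460 /513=-78.87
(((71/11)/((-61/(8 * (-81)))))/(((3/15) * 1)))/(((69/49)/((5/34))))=35.80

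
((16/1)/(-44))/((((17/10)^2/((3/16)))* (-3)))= 25/3179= 0.01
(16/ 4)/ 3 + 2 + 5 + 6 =43/ 3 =14.33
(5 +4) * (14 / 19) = 126 / 19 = 6.63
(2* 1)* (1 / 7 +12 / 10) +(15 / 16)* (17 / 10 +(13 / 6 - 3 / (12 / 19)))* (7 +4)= -14389 / 2240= -6.42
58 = 58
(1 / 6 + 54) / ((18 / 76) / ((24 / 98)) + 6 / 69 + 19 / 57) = 568100 / 14551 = 39.04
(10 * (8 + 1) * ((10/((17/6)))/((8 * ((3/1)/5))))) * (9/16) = 10125/272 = 37.22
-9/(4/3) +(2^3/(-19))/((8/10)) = -553/76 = -7.28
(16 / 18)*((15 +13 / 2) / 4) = 43 / 9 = 4.78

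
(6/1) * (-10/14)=-30/7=-4.29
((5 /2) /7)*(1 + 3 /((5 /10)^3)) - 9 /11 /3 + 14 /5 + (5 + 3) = 14981 /770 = 19.46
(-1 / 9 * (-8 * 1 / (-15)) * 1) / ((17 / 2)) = -16 / 2295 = -0.01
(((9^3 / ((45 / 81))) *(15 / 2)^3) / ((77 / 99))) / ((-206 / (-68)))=677587275 / 2884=234947.04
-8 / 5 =-1.60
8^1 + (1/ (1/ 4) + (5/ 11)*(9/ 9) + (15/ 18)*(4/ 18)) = 12.64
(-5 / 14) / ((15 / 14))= -1 / 3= -0.33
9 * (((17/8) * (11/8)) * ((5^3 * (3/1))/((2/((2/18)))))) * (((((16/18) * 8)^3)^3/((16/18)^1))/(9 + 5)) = 205608674394112000/100442349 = 2047031719.60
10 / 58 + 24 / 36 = 0.84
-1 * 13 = -13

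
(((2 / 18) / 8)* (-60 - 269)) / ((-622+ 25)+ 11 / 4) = 0.01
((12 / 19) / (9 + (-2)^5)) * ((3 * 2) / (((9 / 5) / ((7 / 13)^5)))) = -672280 / 162255041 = -0.00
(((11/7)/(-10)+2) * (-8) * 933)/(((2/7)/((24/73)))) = -5777136/365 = -15827.77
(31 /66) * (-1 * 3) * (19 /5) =-589 /110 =-5.35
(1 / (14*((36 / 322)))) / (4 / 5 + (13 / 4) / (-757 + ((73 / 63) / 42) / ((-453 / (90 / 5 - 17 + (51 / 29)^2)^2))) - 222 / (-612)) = 0.55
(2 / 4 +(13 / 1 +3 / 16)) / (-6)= -73 / 32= -2.28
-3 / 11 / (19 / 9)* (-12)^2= -3888 / 209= -18.60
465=465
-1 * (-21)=21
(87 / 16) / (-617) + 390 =3849993 / 9872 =389.99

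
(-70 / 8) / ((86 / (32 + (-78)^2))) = -53515 / 86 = -622.27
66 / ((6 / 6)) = 66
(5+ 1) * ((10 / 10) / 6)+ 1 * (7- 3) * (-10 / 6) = -17 / 3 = -5.67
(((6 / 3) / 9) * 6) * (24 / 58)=0.55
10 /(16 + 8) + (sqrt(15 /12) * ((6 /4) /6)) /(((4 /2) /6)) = 1.26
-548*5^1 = -2740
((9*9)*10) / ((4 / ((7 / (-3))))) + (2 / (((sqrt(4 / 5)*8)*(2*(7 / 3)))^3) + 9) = -927 / 2 + 135*sqrt(5) / 5619712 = -463.50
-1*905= -905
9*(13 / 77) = 117 / 77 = 1.52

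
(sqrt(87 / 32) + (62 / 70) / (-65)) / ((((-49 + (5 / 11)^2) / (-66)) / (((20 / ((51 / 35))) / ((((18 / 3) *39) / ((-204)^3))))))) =190790864 / 20787 - 134630650 *sqrt(174) / 1599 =-1101453.42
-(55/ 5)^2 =-121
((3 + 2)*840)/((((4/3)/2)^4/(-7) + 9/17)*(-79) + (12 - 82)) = -40483800/1056379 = -38.32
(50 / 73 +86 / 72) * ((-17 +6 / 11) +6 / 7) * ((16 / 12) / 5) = -539249 / 68985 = -7.82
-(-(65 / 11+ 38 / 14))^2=-440896 / 5929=-74.36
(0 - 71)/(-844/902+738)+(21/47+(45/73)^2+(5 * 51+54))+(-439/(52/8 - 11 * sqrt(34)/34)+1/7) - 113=26970212339220019/219051557547648 - 9658 * sqrt(34)/2631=101.72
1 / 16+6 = 97 / 16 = 6.06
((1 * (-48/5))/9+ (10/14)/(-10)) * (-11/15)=2629/3150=0.83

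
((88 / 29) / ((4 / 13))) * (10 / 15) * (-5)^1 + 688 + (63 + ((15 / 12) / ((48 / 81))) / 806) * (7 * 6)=7407657461 / 2243904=3301.24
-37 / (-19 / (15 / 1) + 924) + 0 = -555 / 13841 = -0.04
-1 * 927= -927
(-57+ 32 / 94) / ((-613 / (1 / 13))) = 2663 / 374543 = 0.01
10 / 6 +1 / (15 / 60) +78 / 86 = 848 / 129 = 6.57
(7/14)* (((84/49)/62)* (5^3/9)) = 125/651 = 0.19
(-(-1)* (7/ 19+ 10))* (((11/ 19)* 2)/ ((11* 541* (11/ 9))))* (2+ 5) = 24822/ 2148311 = 0.01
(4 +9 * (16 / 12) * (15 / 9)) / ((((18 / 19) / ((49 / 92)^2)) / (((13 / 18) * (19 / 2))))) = 11267893 / 228528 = 49.31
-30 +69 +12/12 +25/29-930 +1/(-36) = -928289/1044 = -889.17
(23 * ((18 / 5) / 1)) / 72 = 23 / 20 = 1.15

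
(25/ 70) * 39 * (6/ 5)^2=702/ 35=20.06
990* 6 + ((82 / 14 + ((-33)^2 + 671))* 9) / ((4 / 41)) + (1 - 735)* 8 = 4563113 / 28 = 162968.32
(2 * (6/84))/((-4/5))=-5/28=-0.18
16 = 16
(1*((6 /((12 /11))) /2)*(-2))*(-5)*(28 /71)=770 /71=10.85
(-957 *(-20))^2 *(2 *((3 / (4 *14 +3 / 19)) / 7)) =3796610400 / 679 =5591473.34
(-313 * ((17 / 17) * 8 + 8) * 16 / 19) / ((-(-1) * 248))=-10016 / 589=-17.01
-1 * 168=-168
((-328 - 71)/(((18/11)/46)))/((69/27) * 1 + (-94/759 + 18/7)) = -178777137/79745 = -2241.86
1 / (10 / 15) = 3 / 2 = 1.50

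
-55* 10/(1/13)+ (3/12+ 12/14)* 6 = -7143.36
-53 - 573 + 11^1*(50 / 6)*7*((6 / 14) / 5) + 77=-494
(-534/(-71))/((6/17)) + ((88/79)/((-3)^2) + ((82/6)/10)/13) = 141348737/6562530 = 21.54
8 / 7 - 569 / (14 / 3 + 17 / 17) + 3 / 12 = -47133 / 476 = -99.02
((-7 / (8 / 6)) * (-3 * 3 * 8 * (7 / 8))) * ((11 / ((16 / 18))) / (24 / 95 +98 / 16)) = 12442815 / 19388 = 641.78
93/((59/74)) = 6882/59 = 116.64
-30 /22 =-1.36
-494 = -494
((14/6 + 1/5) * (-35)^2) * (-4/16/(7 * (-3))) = 665/18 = 36.94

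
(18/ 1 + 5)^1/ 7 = 23/ 7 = 3.29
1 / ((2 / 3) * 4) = 3 / 8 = 0.38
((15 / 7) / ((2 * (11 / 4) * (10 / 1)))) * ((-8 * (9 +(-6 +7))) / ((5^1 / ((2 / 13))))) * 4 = -384 / 1001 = -0.38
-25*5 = -125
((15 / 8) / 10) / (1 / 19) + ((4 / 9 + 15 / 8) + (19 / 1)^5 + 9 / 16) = 22284949 / 9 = 2476105.44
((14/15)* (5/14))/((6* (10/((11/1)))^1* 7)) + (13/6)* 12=32771/1260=26.01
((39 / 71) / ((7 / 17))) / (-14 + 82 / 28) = -1326 / 11005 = -0.12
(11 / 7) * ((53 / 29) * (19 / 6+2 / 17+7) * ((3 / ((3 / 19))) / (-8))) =-11619773 / 165648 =-70.15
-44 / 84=-11 / 21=-0.52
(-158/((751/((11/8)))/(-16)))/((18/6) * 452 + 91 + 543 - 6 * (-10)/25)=8690/3740731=0.00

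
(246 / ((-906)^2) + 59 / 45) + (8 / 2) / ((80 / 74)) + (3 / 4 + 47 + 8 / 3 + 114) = 695363327 / 4104180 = 169.43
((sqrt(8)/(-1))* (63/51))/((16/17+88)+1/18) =-756* sqrt(2)/27233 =-0.04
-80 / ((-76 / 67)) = 1340 / 19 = 70.53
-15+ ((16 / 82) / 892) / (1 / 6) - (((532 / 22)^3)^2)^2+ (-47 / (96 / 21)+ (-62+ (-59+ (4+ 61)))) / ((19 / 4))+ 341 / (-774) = -67487433463487310760999742222210458153 / 1687934129739134698872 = -39982267242808400.91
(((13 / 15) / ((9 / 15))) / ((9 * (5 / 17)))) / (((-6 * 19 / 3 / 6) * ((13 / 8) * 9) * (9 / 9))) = -136 / 23085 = -0.01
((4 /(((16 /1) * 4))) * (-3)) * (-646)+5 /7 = 6823 /56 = 121.84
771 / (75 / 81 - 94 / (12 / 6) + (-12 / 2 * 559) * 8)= -20817 / 725708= -0.03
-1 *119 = -119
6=6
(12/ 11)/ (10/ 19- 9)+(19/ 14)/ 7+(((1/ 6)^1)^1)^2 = 41467/ 446292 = 0.09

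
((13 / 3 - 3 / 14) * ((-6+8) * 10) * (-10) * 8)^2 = 19154560000 / 441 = 43434376.42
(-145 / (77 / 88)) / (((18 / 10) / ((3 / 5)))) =-1160 / 21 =-55.24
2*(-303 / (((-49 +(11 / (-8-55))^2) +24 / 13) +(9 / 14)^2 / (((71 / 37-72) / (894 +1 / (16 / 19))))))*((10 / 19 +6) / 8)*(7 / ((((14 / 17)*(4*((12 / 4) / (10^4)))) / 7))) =3987925017869520000 / 8525314939529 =467774.51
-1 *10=-10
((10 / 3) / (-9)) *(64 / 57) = -640 / 1539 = -0.42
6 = 6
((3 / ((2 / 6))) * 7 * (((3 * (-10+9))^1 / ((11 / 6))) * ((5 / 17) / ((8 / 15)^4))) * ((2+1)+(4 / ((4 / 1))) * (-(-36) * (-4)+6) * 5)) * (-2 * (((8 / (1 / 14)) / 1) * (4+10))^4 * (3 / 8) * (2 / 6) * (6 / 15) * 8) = -232819367253822720000 / 187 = -1245023354298517219.25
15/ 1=15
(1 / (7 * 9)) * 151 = 151 / 63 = 2.40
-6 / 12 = -1 / 2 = -0.50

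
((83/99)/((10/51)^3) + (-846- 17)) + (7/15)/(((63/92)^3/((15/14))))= -2063521640161/2750517000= -750.23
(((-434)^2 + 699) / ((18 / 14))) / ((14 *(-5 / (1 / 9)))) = -37811 / 162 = -233.40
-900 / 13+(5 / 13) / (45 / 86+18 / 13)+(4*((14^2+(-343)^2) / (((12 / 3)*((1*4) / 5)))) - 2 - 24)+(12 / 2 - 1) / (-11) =147210.77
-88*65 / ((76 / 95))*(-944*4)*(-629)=-16981993600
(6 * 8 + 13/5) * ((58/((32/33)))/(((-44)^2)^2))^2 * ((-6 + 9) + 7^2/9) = 367517/3377484267520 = 0.00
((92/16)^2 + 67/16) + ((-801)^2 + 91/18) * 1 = 23099159/36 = 641643.31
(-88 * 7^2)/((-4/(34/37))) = 36652/37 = 990.59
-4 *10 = -40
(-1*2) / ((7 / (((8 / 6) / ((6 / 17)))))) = -68 / 63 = -1.08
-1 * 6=-6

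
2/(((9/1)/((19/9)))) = 38/81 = 0.47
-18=-18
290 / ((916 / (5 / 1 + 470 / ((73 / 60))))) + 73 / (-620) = 1282776409 / 10364540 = 123.77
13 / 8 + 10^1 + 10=173 / 8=21.62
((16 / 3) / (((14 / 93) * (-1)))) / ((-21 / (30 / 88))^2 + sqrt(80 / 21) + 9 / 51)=-509955660600 / 54621079927549 + 179180000 * sqrt(105) / 382347559492843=-0.01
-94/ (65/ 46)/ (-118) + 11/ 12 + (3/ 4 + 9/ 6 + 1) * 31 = 1176161/ 11505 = 102.23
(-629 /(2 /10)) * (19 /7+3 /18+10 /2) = -1040995 /42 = -24785.60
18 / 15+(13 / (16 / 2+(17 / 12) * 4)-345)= -70284 / 205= -342.85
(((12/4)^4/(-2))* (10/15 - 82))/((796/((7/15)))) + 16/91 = 381553/181090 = 2.11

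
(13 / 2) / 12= 13 / 24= 0.54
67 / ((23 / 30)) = 87.39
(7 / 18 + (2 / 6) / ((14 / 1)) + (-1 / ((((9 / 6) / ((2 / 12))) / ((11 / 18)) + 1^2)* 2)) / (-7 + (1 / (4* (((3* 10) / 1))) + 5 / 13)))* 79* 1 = 336837514 / 10212363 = 32.98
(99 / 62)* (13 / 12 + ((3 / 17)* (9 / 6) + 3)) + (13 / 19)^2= 11279335 / 1521976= 7.41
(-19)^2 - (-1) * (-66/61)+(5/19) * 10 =420195/1159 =362.55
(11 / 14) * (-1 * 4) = -22 / 7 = -3.14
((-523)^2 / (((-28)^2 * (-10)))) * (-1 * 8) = 273529 / 980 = 279.11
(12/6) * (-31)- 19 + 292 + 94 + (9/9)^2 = 306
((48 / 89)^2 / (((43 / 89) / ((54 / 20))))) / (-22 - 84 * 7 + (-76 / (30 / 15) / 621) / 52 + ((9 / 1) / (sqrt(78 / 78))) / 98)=-12304027008 / 4616626957445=-0.00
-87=-87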